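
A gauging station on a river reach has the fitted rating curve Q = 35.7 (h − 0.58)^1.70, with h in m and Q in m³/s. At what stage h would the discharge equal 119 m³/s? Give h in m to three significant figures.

2.61 m

h − h₀ = (Q/C)^(1/b) = (119/35.7)^(1/1.70) = 2.030 m
h = 0.58 + 2.030 = 2.610 m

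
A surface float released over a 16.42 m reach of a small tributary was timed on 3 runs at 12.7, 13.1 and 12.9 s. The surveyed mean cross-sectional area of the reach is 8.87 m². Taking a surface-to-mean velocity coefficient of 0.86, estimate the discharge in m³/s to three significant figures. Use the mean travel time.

9.71 m³/s

t̄ = (12.7 + 13.1 + 12.9) / 3 = 12.9 s
v_surface = L / t̄ = 16.42 / 12.9 = 1.273 m/s
v_mean = 0.86 × 1.273 = 1.095 m/s
Q = A × v_mean = 8.87 × 1.095 = 9.710 m³/s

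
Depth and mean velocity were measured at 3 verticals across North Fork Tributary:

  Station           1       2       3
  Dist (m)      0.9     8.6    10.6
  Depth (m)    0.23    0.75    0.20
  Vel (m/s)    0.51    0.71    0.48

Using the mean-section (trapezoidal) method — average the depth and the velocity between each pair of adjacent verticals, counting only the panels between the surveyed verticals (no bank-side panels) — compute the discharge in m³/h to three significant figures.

Panel 1-2: Δb = 7.7 m, d̄ = (0.23+0.75)/2 = 0.49, v̄ = (0.51+0.71)/2 = 0.61 → q = 7.7×0.49×0.61 = 2.302 m³/s
Panel 2-3: Δb = 2 m, d̄ = (0.75+0.20)/2 = 0.475, v̄ = (0.71+0.48)/2 = 0.595 → q = 2×0.475×0.595 = 0.5653 m³/s
Q = Σ q = 2.867 m³/s
= 2.867 × 3600 = 10320 m³/h

10300 m³/h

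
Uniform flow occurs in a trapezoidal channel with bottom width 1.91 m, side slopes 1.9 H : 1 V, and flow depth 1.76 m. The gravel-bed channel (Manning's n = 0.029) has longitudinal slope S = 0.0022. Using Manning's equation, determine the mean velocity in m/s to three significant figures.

A = (b + z·y)·y = (1.91 + 1.9×1.76)×1.76 = 9.247 m²
P = b + 2y√(1+z²) = 1.91 + 2×1.76×√(1+1.9²) = 9.468 m
R = A/P = 9.247/9.468 = 0.9767 m
Q = (1/n)·A·R^(2/3)·S^(1/2) = (1/0.029) × 9.247 × 0.9767^(2/3) × 0.0022^(1/2) = 14.72 m³/s
V = Q/A = 14.72/9.247 = 1.592 m/s

1.59 m/s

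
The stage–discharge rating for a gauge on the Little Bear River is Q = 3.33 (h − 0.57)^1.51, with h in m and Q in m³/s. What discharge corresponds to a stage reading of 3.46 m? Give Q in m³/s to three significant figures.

16.5 m³/s

Q = 3.33 × (3.46 − 0.57)^1.51 = 3.33 × 2.89^1.51 = 16.53 m³/s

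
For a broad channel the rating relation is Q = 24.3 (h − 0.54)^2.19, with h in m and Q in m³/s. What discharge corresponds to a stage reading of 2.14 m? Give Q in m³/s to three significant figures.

Q = 24.3 × (2.14 − 0.54)^2.19 = 24.3 × 1.6^2.19 = 68.02 m³/s

68.0 m³/s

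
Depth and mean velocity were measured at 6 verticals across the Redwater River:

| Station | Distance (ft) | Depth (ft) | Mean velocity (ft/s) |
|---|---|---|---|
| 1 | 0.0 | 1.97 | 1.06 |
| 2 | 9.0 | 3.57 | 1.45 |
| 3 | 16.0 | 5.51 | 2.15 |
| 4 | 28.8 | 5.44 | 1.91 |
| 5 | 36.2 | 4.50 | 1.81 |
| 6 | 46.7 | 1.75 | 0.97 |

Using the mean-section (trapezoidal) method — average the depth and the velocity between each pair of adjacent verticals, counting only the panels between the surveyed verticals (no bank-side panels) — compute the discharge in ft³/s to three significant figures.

Panel 1-2: Δb = 9 ft, d̄ = (1.97+3.57)/2 = 2.77, v̄ = (1.06+1.45)/2 = 1.255 → q = 9×2.77×1.255 = 31.29 ft³/s
Panel 2-3: Δb = 7 ft, d̄ = (3.57+5.51)/2 = 4.54, v̄ = (1.45+2.15)/2 = 1.8 → q = 7×4.54×1.8 = 57.20 ft³/s
Panel 3-4: Δb = 12.8 ft, d̄ = (5.51+5.44)/2 = 5.475, v̄ = (2.15+1.91)/2 = 2.03 → q = 12.8×5.475×2.03 = 142.3 ft³/s
Panel 4-5: Δb = 7.4 ft, d̄ = (5.44+4.50)/2 = 4.97, v̄ = (1.91+1.81)/2 = 1.86 → q = 7.4×4.97×1.86 = 68.41 ft³/s
Panel 5-6: Δb = 10.5 ft, d̄ = (4.50+1.75)/2 = 3.125, v̄ = (1.81+0.97)/2 = 1.39 → q = 10.5×3.125×1.39 = 45.61 ft³/s
Q = Σ q = 344.8 ft³/s

345 ft³/s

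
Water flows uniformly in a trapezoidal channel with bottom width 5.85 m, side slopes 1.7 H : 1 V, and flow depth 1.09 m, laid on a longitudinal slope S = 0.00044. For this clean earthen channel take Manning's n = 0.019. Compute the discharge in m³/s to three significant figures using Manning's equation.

A = (b + z·y)·y = (5.85 + 1.7×1.09)×1.09 = 8.396 m²
P = b + 2y√(1+z²) = 5.85 + 2×1.09×√(1+1.7²) = 10.15 m
R = A/P = 8.396/10.15 = 0.8272 m
Q = (1/n)·A·R^(2/3)·S^(1/2) = (1/0.019) × 8.396 × 0.8272^(2/3) × 0.00044^(1/2) = 8.169 m³/s

8.17 m³/s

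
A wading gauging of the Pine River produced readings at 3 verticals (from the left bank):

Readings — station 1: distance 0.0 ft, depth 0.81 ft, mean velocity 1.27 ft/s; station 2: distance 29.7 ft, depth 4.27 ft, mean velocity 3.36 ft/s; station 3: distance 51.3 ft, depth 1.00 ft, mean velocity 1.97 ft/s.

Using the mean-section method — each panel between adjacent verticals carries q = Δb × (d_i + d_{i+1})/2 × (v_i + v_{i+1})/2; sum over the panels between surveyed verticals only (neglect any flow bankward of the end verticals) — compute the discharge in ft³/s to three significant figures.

Panel 1-2: Δb = 29.7 ft, d̄ = (0.81+4.27)/2 = 2.54, v̄ = (1.27+3.36)/2 = 2.315 → q = 29.7×2.54×2.315 = 174.6 ft³/s
Panel 2-3: Δb = 21.6 ft, d̄ = (4.27+1.00)/2 = 2.635, v̄ = (3.36+1.97)/2 = 2.665 → q = 21.6×2.635×2.665 = 151.7 ft³/s
Q = Σ q = 326.3 ft³/s

326 ft³/s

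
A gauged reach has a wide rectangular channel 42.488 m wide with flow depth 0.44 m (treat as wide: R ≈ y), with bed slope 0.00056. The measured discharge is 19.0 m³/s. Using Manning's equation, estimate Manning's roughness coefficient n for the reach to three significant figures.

0.0135

A = b·y = 42.488 × 0.44 = 18.69 m²
Wide channel: R ≈ y = 0.44 m
n = (1/Q)·A·R^(2/3)·S^(1/2) = (1/19.0) × 18.69 × 0.5785 × 0.02366 = 0.01347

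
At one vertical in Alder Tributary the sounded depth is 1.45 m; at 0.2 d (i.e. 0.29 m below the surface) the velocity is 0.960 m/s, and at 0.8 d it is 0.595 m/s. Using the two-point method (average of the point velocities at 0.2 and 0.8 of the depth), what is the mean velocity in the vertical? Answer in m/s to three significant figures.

v̄ = (0.960 + 0.595) / 2 = 0.7775 m/s

0.778 m/s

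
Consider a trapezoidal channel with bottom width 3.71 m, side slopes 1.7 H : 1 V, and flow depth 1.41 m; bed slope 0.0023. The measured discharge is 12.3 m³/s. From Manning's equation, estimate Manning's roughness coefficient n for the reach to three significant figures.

0.0320

A = (b + z·y)·y = (3.71 + 1.7×1.41)×1.41 = 8.611 m²
P = b + 2y√(1+z²) = 3.71 + 2×1.41×√(1+1.7²) = 9.272 m
R = A/P = 8.611/9.272 = 0.9287 m
n = (1/Q)·A·R^(2/3)·S^(1/2) = (1/12.3) × 8.611 × 0.9519 × 0.04796 = 0.03196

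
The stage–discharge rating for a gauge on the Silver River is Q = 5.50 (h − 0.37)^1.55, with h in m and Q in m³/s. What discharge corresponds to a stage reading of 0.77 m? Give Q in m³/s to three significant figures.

Q = 5.50 × (0.77 − 0.37)^1.55 = 5.50 × 0.4^1.55 = 1.329 m³/s

1.33 m³/s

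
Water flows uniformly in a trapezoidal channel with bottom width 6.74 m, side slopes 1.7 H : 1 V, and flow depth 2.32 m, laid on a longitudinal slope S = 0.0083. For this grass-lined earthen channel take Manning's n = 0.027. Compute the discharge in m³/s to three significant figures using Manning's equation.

112 m³/s

A = (b + z·y)·y = (6.74 + 1.7×2.32)×2.32 = 24.79 m²
P = b + 2y√(1+z²) = 6.74 + 2×2.32×√(1+1.7²) = 15.89 m
R = A/P = 24.79/15.89 = 1.560 m
Q = (1/n)·A·R^(2/3)·S^(1/2) = (1/0.027) × 24.79 × 1.560^(2/3) × 0.0083^(1/2) = 112.5 m³/s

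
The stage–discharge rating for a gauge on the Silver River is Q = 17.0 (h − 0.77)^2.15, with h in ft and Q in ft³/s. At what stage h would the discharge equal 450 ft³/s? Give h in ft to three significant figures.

h − h₀ = (Q/C)^(1/b) = (450/17.0)^(1/2.15) = 4.589 ft
h = 0.77 + 4.589 = 5.359 ft

5.36 ft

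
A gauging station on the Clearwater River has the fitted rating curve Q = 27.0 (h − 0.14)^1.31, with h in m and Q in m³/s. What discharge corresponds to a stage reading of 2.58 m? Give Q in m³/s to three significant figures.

Q = 27.0 × (2.58 − 0.14)^1.31 = 27.0 × 2.44^1.31 = 86.86 m³/s

86.9 m³/s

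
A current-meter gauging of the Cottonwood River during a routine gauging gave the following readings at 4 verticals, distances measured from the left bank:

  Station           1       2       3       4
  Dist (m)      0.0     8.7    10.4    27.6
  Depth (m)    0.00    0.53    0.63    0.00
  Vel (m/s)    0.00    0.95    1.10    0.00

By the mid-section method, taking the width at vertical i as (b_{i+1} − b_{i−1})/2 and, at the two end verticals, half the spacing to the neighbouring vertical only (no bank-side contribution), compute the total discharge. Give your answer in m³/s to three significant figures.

w_2 = (10.4 − 0.0)/2 = 5.2 m; q_2 = 0.95 × 0.53 × 5.2 = 2.618 m³/s
w_3 = (27.6 − 8.7)/2 = 9.45 m; q_3 = 1.10 × 0.63 × 9.45 = 6.549 m³/s
Stations 1, 4 contribute zero (depth or velocity is 0).
Q = Σ qᵢ = 9.167 m³/s

9.17 m³/s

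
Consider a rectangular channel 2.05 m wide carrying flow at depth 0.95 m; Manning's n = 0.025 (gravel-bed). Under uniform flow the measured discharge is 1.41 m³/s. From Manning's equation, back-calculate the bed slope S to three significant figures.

0.000841

A = b·y = 2.05 × 0.95 = 1.948 m²
P = b + 2y = 2.05 + 2×0.95 = 3.950 m
R = A/P = 1.948/3.950 = 0.4930 m
S = (Q·n / (1·A·R^(2/3)))² = (1.41×0.025 / (1×1.948×0.6241))² = 0.0008411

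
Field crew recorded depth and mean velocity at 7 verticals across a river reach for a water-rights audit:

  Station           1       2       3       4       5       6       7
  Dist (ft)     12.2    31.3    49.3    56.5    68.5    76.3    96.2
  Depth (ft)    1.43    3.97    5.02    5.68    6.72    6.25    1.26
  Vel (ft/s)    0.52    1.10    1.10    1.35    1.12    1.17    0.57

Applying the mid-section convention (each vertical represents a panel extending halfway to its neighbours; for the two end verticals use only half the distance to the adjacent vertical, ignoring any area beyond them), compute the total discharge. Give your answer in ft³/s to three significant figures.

414 ft³/s

w_1 = (31.3 − 12.2)/2 = 9.55 ft; q_1 = 0.52 × 1.43 × 9.55 = 7.101 ft³/s
w_2 = (49.3 − 12.2)/2 = 18.55 ft; q_2 = 1.10 × 3.97 × 18.55 = 81.01 ft³/s
w_3 = (56.5 − 31.3)/2 = 12.6 ft; q_3 = 1.10 × 5.02 × 12.6 = 69.58 ft³/s
w_4 = (68.5 − 49.3)/2 = 9.6 ft; q_4 = 1.35 × 5.68 × 9.6 = 73.61 ft³/s
w_5 = (76.3 − 56.5)/2 = 9.9 ft; q_5 = 1.12 × 6.72 × 9.9 = 74.51 ft³/s
w_6 = (96.2 − 68.5)/2 = 13.85 ft; q_6 = 1.17 × 6.25 × 13.85 = 101.3 ft³/s
w_7 = (96.2 − 76.3)/2 = 9.95 ft; q_7 = 0.57 × 1.26 × 9.95 = 7.146 ft³/s
Q = Σ qᵢ = 414.2 ft³/s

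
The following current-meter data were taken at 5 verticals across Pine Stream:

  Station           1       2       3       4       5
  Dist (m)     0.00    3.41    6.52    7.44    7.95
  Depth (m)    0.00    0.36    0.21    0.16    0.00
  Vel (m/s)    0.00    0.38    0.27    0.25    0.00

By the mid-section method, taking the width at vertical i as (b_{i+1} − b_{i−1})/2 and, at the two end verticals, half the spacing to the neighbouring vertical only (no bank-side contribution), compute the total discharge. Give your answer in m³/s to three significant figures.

0.589 m³/s

w_2 = (6.52 − 0.00)/2 = 3.26 m; q_2 = 0.38 × 0.36 × 3.26 = 0.4460 m³/s
w_3 = (7.44 − 3.41)/2 = 2.015 m; q_3 = 0.27 × 0.21 × 2.015 = 0.1143 m³/s
w_4 = (7.95 − 6.52)/2 = 0.715 m; q_4 = 0.25 × 0.16 × 0.715 = 0.02860 m³/s
Stations 1, 5 contribute zero (depth or velocity is 0).
Q = Σ qᵢ = 0.5888 m³/s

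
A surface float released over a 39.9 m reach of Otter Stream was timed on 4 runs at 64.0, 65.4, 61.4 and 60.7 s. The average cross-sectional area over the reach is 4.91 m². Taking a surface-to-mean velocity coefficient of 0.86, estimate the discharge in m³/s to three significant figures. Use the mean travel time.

2.68 m³/s

t̄ = (64.0 + 65.4 + 61.4 + 60.7) / 4 = 62.875 s
v_surface = L / t̄ = 39.9 / 62.875 = 0.6346 m/s
v_mean = 0.86 × 0.6346 = 0.5457 m/s
Q = A × v_mean = 4.91 × 0.5457 = 2.680 m³/s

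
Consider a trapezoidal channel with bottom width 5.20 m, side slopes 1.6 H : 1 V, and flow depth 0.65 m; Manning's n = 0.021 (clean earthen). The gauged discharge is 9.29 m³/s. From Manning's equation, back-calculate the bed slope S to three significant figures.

0.00539

A = (b + z·y)·y = (5.20 + 1.6×0.65)×0.65 = 4.056 m²
P = b + 2y√(1+z²) = 5.20 + 2×0.65×√(1+1.6²) = 7.653 m
R = A/P = 4.056/7.653 = 0.5300 m
S = (Q·n / (1·A·R^(2/3)))² = (9.29×0.021 / (1×4.056×0.6549))² = 0.005394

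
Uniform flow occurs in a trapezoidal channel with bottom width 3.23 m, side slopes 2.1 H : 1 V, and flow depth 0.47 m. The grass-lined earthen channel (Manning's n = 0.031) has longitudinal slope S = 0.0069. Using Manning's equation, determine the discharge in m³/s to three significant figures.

2.72 m³/s

A = (b + z·y)·y = (3.23 + 2.1×0.47)×0.47 = 1.982 m²
P = b + 2y√(1+z²) = 3.23 + 2×0.47×√(1+2.1²) = 5.416 m
R = A/P = 1.982/5.416 = 0.3659 m
Q = (1/n)·A·R^(2/3)·S^(1/2) = (1/0.031) × 1.982 × 0.3659^(2/3) × 0.0069^(1/2) = 2.717 m³/s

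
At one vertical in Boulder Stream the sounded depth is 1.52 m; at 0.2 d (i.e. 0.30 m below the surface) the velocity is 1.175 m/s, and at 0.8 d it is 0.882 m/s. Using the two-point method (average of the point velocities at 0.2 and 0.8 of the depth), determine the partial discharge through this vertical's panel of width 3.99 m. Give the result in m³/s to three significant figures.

6.24 m³/s

v̄ = (1.175 + 0.882) / 2 = 1.029 m/s
q = v̄ × d × w = 1.029 × 1.52 × 3.99 = 6.238 m³/s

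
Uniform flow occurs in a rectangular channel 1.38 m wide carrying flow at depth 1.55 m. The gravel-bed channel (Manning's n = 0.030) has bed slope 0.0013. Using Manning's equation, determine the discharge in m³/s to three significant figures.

1.57 m³/s

A = b·y = 1.38 × 1.55 = 2.139 m²
P = b + 2y = 1.38 + 2×1.55 = 4.480 m
R = A/P = 2.139/4.480 = 0.4775 m
Q = (1/n)·A·R^(2/3)·S^(1/2) = (1/0.030) × 2.139 × 0.4775^(2/3) × 0.0013^(1/2) = 1.570 m³/s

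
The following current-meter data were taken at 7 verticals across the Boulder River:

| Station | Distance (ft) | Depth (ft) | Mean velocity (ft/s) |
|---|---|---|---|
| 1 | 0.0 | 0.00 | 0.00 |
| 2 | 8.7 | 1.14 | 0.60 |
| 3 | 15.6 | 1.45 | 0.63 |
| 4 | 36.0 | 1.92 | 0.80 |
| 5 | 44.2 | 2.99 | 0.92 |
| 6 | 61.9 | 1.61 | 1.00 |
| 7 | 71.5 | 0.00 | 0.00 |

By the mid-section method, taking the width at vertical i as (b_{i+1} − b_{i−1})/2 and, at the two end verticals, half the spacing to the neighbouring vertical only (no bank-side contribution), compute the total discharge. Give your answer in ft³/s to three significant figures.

97.4 ft³/s

w_2 = (15.6 − 0.0)/2 = 7.8 ft; q_2 = 0.60 × 1.14 × 7.8 = 5.335 ft³/s
w_3 = (36.0 − 8.7)/2 = 13.65 ft; q_3 = 0.63 × 1.45 × 13.65 = 12.47 ft³/s
w_4 = (44.2 − 15.6)/2 = 14.3 ft; q_4 = 0.80 × 1.92 × 14.3 = 21.96 ft³/s
w_5 = (61.9 − 36.0)/2 = 12.95 ft; q_5 = 0.92 × 2.99 × 12.95 = 35.62 ft³/s
w_6 = (71.5 − 44.2)/2 = 13.65 ft; q_6 = 1.00 × 1.61 × 13.65 = 21.98 ft³/s
Stations 1, 7 contribute zero (depth or velocity is 0).
Q = Σ qᵢ = 97.37 ft³/s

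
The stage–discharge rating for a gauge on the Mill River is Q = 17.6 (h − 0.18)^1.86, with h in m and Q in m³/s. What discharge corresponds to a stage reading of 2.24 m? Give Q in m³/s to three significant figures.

Q = 17.6 × (2.24 − 0.18)^1.86 = 17.6 × 2.06^1.86 = 67.50 m³/s

67.5 m³/s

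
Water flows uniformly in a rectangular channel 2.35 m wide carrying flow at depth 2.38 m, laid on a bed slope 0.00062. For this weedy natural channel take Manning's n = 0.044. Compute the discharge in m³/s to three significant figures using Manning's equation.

A = b·y = 2.35 × 2.38 = 5.593 m²
P = b + 2y = 2.35 + 2×2.38 = 7.110 m
R = A/P = 5.593/7.110 = 0.7866 m
Q = (1/n)·A·R^(2/3)·S^(1/2) = (1/0.044) × 5.593 × 0.7866^(2/3) × 0.00062^(1/2) = 2.697 m³/s

2.70 m³/s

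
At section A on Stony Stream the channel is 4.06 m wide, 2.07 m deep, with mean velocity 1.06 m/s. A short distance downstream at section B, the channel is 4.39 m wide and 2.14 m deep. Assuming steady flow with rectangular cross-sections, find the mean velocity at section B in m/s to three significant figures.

Q = A₁V₁ = (4.06×2.07) × 1.06 = 8.908 m³/s
A₂ = 4.39 × 2.14 = 9.395 m²
V₂ = Q/A₂ = 8.908/9.395 = 0.9483 m/s

0.948 m/s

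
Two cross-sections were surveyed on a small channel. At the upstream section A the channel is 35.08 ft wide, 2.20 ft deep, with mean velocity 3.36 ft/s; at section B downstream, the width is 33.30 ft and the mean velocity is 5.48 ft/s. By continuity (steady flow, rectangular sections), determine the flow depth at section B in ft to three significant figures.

1.42 ft

Q = A₁V₁ = (35.08×2.20) × 3.36 = 259.3 ft³/s
d₂ = Q/(b₂ V₂) = 259.3/(33.30×5.48) = 1.421 ft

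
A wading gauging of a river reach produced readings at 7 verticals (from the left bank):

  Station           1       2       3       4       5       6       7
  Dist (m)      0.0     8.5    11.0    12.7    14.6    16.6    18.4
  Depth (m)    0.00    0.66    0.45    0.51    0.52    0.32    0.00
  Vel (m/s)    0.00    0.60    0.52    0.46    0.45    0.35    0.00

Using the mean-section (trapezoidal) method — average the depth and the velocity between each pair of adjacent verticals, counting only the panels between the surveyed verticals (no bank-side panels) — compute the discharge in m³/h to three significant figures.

10300 m³/h

Panel 1-2: Δb = 8.5 m, d̄ = (0.00+0.66)/2 = 0.33, v̄ = (0.00+0.60)/2 = 0.3 → q = 8.5×0.33×0.3 = 0.8415 m³/s
Panel 2-3: Δb = 2.5 m, d̄ = (0.66+0.45)/2 = 0.555, v̄ = (0.60+0.52)/2 = 0.56 → q = 2.5×0.555×0.56 = 0.7770 m³/s
Panel 3-4: Δb = 1.7 m, d̄ = (0.45+0.51)/2 = 0.48, v̄ = (0.52+0.46)/2 = 0.49 → q = 1.7×0.48×0.49 = 0.3998 m³/s
Panel 4-5: Δb = 1.9 m, d̄ = (0.51+0.52)/2 = 0.515, v̄ = (0.46+0.45)/2 = 0.455 → q = 1.9×0.515×0.455 = 0.4452 m³/s
Panel 5-6: Δb = 2 m, d̄ = (0.52+0.32)/2 = 0.42, v̄ = (0.45+0.35)/2 = 0.4 → q = 2×0.42×0.4 = 0.3360 m³/s
Panel 6-7: Δb = 1.8 m, d̄ = (0.32+0.00)/2 = 0.16, v̄ = (0.35+0.00)/2 = 0.175 → q = 1.8×0.16×0.175 = 0.05040 m³/s
Q = Σ q = 2.850 m³/s
= 2.850 × 3600 = 10260 m³/h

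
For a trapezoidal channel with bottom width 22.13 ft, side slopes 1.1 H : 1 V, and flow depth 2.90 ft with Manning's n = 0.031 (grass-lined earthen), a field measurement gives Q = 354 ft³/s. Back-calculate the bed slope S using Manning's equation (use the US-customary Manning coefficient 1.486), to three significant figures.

0.00317

A = (b + z·y)·y = (22.13 + 1.1×2.90)×2.90 = 73.43 ft²
P = b + 2y√(1+z²) = 22.13 + 2×2.90×√(1+1.1²) = 30.75 ft
R = A/P = 73.43/30.75 = 2.388 ft
S = (Q·n / (1.486·A·R^(2/3)))² = (354×0.031 / (1.486×73.43×1.786))² = 0.003169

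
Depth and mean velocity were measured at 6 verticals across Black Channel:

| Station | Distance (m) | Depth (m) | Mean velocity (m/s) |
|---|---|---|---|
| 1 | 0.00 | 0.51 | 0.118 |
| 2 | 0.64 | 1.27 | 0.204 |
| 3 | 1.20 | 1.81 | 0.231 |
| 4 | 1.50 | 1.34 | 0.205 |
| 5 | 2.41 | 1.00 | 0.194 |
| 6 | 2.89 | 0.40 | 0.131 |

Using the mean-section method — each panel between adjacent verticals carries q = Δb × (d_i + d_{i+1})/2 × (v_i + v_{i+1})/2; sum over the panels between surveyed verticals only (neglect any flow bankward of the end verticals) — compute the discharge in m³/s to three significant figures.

0.649 m³/s

Panel 1-2: Δb = 0.64 m, d̄ = (0.51+1.27)/2 = 0.89, v̄ = (0.118+0.204)/2 = 0.161 → q = 0.64×0.89×0.161 = 0.09171 m³/s
Panel 2-3: Δb = 0.56 m, d̄ = (1.27+1.81)/2 = 1.54, v̄ = (0.204+0.231)/2 = 0.2175 → q = 0.56×1.54×0.2175 = 0.1876 m³/s
Panel 3-4: Δb = 0.3 m, d̄ = (1.81+1.34)/2 = 1.575, v̄ = (0.231+0.205)/2 = 0.218 → q = 0.3×1.575×0.218 = 0.1030 m³/s
Panel 4-5: Δb = 0.91 m, d̄ = (1.34+1.00)/2 = 1.17, v̄ = (0.205+0.194)/2 = 0.1995 → q = 0.91×1.17×0.1995 = 0.2124 m³/s
Panel 5-6: Δb = 0.48 m, d̄ = (1.00+0.40)/2 = 0.7, v̄ = (0.194+0.131)/2 = 0.1625 → q = 0.48×0.7×0.1625 = 0.05460 m³/s
Q = Σ q = 0.6493 m³/s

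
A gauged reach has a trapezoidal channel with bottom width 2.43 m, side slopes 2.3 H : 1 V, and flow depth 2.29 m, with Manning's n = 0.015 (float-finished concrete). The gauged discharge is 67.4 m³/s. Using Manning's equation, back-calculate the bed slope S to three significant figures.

0.00240

A = (b + z·y)·y = (2.43 + 2.3×2.29)×2.29 = 17.63 m²
P = b + 2y√(1+z²) = 2.43 + 2×2.29×√(1+2.3²) = 13.92 m
R = A/P = 17.63/13.92 = 1.267 m
S = (Q·n / (1·A·R^(2/3)))² = (67.4×0.015 / (1×17.63×1.171))² = 0.002401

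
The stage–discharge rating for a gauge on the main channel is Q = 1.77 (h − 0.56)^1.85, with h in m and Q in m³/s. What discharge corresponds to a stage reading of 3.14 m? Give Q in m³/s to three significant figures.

10.2 m³/s

Q = 1.77 × (3.14 − 0.56)^1.85 = 1.77 × 2.58^1.85 = 10.22 m³/s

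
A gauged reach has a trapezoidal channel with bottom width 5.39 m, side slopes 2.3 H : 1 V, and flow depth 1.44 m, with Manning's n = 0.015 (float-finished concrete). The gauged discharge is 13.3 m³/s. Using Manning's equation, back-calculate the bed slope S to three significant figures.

0.000256

A = (b + z·y)·y = (5.39 + 2.3×1.44)×1.44 = 12.53 m²
P = b + 2y√(1+z²) = 5.39 + 2×1.44×√(1+2.3²) = 12.61 m
R = A/P = 12.53/12.61 = 0.9935 m
S = (Q·n / (1·A·R^(2/3)))² = (13.3×0.015 / (1×12.53×0.9957))² = 0.0002557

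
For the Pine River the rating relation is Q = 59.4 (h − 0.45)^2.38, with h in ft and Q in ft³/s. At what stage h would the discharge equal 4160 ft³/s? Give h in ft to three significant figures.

h − h₀ = (Q/C)^(1/b) = (4160/59.4)^(1/2.38) = 5.961 ft
h = 0.45 + 5.961 = 6.411 ft

6.41 ft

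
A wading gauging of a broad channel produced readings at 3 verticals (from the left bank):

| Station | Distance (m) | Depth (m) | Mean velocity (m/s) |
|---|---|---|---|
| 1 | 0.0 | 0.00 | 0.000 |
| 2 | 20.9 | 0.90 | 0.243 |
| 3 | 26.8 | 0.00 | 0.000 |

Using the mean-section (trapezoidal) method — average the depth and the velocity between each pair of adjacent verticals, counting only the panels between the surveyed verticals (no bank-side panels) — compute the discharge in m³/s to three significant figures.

Panel 1-2: Δb = 20.9 m, d̄ = (0.00+0.90)/2 = 0.45, v̄ = (0.000+0.243)/2 = 0.1215 → q = 20.9×0.45×0.1215 = 1.143 m³/s
Panel 2-3: Δb = 5.9 m, d̄ = (0.90+0.00)/2 = 0.45, v̄ = (0.243+0.000)/2 = 0.1215 → q = 5.9×0.45×0.1215 = 0.3226 m³/s
Q = Σ q = 1.465 m³/s

1.47 m³/s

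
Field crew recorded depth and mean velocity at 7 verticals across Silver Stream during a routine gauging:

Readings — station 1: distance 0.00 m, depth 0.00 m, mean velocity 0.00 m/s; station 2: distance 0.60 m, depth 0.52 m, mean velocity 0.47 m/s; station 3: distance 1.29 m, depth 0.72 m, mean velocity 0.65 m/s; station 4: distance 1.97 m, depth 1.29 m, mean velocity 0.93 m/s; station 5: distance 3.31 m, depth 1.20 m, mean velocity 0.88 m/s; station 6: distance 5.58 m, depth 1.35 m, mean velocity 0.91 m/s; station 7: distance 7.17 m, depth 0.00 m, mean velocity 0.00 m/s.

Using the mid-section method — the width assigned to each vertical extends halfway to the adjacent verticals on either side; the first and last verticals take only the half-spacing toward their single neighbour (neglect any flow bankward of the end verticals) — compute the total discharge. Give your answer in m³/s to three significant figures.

w_2 = (1.29 − 0.00)/2 = 0.645 m; q_2 = 0.47 × 0.52 × 0.645 = 0.1576 m³/s
w_3 = (1.97 − 0.60)/2 = 0.685 m; q_3 = 0.65 × 0.72 × 0.685 = 0.3206 m³/s
w_4 = (3.31 − 1.29)/2 = 1.01 m; q_4 = 0.93 × 1.29 × 1.01 = 1.212 m³/s
w_5 = (5.58 − 1.97)/2 = 1.805 m; q_5 = 0.88 × 1.20 × 1.805 = 1.906 m³/s
w_6 = (7.17 − 3.31)/2 = 1.93 m; q_6 = 0.91 × 1.35 × 1.93 = 2.371 m³/s
Stations 1, 7 contribute zero (depth or velocity is 0).
Q = Σ qᵢ = 5.967 m³/s

5.97 m³/s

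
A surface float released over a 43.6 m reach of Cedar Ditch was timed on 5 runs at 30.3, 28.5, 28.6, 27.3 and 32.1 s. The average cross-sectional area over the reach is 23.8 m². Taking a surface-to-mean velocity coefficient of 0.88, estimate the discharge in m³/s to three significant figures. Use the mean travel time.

31.1 m³/s

t̄ = (30.3 + 28.5 + 28.6 + 27.3 + 32.1) / 5 = 29.36 s
v_surface = L / t̄ = 43.6 / 29.36 = 1.485 m/s
v_mean = 0.88 × 1.485 = 1.307 m/s
Q = A × v_mean = 23.8 × 1.307 = 31.10 m³/s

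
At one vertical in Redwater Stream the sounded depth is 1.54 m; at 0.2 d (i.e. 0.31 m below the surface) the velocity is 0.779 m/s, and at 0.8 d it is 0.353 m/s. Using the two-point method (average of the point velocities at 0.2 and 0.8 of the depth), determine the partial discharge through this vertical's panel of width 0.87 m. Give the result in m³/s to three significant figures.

v̄ = (0.779 + 0.353) / 2 = 0.5660 m/s
q = v̄ × d × w = 0.5660 × 1.54 × 0.87 = 0.7583 m³/s

0.758 m³/s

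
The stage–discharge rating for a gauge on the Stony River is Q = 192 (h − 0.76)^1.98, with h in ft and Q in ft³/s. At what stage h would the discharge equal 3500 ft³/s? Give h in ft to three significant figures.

h − h₀ = (Q/C)^(1/b) = (3500/192)^(1/1.98) = 4.333 ft
h = 0.76 + 4.333 = 5.093 ft

5.09 ft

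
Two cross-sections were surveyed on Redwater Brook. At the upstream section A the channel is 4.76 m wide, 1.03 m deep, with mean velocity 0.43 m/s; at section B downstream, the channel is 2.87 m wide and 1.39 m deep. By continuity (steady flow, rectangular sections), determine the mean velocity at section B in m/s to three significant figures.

Q = A₁V₁ = (4.76×1.03) × 0.43 = 2.108 m³/s
A₂ = 2.87 × 1.39 = 3.989 m²
V₂ = Q/A₂ = 2.108/3.989 = 0.5285 m/s

0.528 m/s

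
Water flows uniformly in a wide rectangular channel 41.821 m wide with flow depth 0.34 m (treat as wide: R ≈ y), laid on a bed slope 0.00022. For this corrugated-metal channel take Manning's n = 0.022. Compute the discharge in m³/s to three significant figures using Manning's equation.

4.67 m³/s

A = b·y = 41.821 × 0.34 = 14.22 m²
Wide channel: R ≈ y = 0.34 m
Q = (1/n)·A·R^(2/3)·S^(1/2) = (1/0.022) × 14.22 × 0.3400^(2/3) × 0.00022^(1/2) = 4.670 m³/s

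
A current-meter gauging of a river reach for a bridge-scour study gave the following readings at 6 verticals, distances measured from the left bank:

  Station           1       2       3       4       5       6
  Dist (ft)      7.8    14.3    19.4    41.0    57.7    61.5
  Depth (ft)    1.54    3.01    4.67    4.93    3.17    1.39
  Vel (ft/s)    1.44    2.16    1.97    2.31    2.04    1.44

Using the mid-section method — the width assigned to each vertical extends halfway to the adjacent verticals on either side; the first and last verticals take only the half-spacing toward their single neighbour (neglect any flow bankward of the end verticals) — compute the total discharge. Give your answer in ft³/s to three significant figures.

456 ft³/s

w_1 = (14.3 − 7.8)/2 = 3.25 ft; q_1 = 1.44 × 1.54 × 3.25 = 7.207 ft³/s
w_2 = (19.4 − 7.8)/2 = 5.8 ft; q_2 = 2.16 × 3.01 × 5.8 = 37.71 ft³/s
w_3 = (41.0 − 14.3)/2 = 13.35 ft; q_3 = 1.97 × 4.67 × 13.35 = 122.8 ft³/s
w_4 = (57.7 − 19.4)/2 = 19.15 ft; q_4 = 2.31 × 4.93 × 19.15 = 218.1 ft³/s
w_5 = (61.5 − 41.0)/2 = 10.25 ft; q_5 = 2.04 × 3.17 × 10.25 = 66.28 ft³/s
w_6 = (61.5 − 57.7)/2 = 1.9 ft; q_6 = 1.44 × 1.39 × 1.9 = 3.803 ft³/s
Q = Σ qᵢ = 455.9 ft³/s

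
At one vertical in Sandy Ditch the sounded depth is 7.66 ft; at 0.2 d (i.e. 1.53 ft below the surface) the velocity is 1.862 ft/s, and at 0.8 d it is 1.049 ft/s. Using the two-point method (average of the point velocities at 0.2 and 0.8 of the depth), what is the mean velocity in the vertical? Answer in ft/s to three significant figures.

v̄ = (1.862 + 1.049) / 2 = 1.456 ft/s

1.46 ft/s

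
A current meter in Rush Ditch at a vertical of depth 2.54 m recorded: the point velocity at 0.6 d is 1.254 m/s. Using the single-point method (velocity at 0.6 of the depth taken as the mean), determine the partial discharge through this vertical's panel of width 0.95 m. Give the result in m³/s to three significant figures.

3.03 m³/s

v̄ = v₀.₆ = 1.254 m/s
q = v̄ × d × w = 1.254 × 2.54 × 0.95 = 3.026 m³/s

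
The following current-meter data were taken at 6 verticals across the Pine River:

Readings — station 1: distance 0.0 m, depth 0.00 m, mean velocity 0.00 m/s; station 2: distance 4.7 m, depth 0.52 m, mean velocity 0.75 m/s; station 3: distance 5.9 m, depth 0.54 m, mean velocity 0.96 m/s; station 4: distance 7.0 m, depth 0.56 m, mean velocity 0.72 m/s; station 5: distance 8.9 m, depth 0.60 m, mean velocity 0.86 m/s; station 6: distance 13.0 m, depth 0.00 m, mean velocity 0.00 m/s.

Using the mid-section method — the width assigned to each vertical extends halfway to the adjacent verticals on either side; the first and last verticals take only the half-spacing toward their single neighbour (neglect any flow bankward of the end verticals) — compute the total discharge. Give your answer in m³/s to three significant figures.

3.90 m³/s

w_2 = (5.9 − 0.0)/2 = 2.95 m; q_2 = 0.75 × 0.52 × 2.95 = 1.151 m³/s
w_3 = (7.0 − 4.7)/2 = 1.15 m; q_3 = 0.96 × 0.54 × 1.15 = 0.5962 m³/s
w_4 = (8.9 − 5.9)/2 = 1.5 m; q_4 = 0.72 × 0.56 × 1.5 = 0.6048 m³/s
w_5 = (13.0 − 7.0)/2 = 3 m; q_5 = 0.86 × 0.60 × 3 = 1.548 m³/s
Stations 1, 6 contribute zero (depth or velocity is 0).
Q = Σ qᵢ = 3.899 m³/s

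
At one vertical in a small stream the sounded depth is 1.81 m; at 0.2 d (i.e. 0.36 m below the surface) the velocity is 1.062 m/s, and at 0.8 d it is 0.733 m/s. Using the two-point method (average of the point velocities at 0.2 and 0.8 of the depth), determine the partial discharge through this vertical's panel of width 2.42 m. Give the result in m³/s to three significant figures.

v̄ = (1.062 + 0.733) / 2 = 0.8975 m/s
q = v̄ × d × w = 0.8975 × 1.81 × 2.42 = 3.931 m³/s

3.93 m³/s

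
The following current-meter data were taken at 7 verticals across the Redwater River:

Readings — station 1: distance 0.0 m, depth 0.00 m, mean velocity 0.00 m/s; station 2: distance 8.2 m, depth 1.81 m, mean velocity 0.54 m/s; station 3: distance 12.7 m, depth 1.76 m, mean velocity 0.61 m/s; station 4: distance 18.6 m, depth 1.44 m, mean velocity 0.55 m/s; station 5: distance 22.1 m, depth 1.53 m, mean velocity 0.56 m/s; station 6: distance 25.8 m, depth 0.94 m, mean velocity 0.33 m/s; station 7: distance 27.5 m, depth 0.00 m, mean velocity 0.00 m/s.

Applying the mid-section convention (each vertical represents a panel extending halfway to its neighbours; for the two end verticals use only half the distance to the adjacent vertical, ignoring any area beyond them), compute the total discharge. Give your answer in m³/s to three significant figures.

19.4 m³/s

w_2 = (12.7 − 0.0)/2 = 6.35 m; q_2 = 0.54 × 1.81 × 6.35 = 6.206 m³/s
w_3 = (18.6 − 8.2)/2 = 5.2 m; q_3 = 0.61 × 1.76 × 5.2 = 5.583 m³/s
w_4 = (22.1 − 12.7)/2 = 4.7 m; q_4 = 0.55 × 1.44 × 4.7 = 3.722 m³/s
w_5 = (25.8 − 18.6)/2 = 3.6 m; q_5 = 0.56 × 1.53 × 3.6 = 3.084 m³/s
w_6 = (27.5 − 22.1)/2 = 2.7 m; q_6 = 0.33 × 0.94 × 2.7 = 0.8375 m³/s
Stations 1, 7 contribute zero (depth or velocity is 0).
Q = Σ qᵢ = 19.43 m³/s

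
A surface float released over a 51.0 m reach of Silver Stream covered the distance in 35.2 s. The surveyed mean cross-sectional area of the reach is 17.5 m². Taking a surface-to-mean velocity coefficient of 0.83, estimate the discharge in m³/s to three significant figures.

21.0 m³/s

v_surface = L / t̄ = 51.0 / 35.2 = 1.449 m/s
v_mean = 0.83 × 1.449 = 1.203 m/s
Q = A × v_mean = 17.5 × 1.203 = 21.04 m³/s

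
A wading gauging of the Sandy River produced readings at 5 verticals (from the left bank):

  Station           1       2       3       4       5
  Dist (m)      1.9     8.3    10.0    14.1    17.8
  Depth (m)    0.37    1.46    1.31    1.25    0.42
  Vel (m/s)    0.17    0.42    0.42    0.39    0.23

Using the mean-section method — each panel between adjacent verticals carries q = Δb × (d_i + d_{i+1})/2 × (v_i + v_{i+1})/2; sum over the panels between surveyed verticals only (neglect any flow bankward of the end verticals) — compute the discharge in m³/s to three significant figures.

5.80 m³/s

Panel 1-2: Δb = 6.4 m, d̄ = (0.37+1.46)/2 = 0.915, v̄ = (0.17+0.42)/2 = 0.295 → q = 6.4×0.915×0.295 = 1.728 m³/s
Panel 2-3: Δb = 1.7 m, d̄ = (1.46+1.31)/2 = 1.385, v̄ = (0.42+0.42)/2 = 0.42 → q = 1.7×1.385×0.42 = 0.9889 m³/s
Panel 3-4: Δb = 4.1 m, d̄ = (1.31+1.25)/2 = 1.28, v̄ = (0.42+0.39)/2 = 0.405 → q = 4.1×1.28×0.405 = 2.125 m³/s
Panel 4-5: Δb = 3.7 m, d̄ = (1.25+0.42)/2 = 0.835, v̄ = (0.39+0.23)/2 = 0.31 → q = 3.7×0.835×0.31 = 0.9577 m³/s
Q = Σ q = 5.800 m³/s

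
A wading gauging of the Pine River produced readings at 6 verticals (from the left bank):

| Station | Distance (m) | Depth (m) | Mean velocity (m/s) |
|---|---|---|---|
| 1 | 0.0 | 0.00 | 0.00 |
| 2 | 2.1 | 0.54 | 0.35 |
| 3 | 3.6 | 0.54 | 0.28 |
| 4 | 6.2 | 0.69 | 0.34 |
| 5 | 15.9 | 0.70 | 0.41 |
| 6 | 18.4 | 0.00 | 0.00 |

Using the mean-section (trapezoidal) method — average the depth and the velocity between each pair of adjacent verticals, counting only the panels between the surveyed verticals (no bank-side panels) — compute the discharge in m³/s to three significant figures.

Panel 1-2: Δb = 2.1 m, d̄ = (0.00+0.54)/2 = 0.27, v̄ = (0.00+0.35)/2 = 0.175 → q = 2.1×0.27×0.175 = 0.09923 m³/s
Panel 2-3: Δb = 1.5 m, d̄ = (0.54+0.54)/2 = 0.54, v̄ = (0.35+0.28)/2 = 0.315 → q = 1.5×0.54×0.315 = 0.2552 m³/s
Panel 3-4: Δb = 2.6 m, d̄ = (0.54+0.69)/2 = 0.615, v̄ = (0.28+0.34)/2 = 0.31 → q = 2.6×0.615×0.31 = 0.4957 m³/s
Panel 4-5: Δb = 9.7 m, d̄ = (0.69+0.70)/2 = 0.695, v̄ = (0.34+0.41)/2 = 0.375 → q = 9.7×0.695×0.375 = 2.528 m³/s
Panel 5-6: Δb = 2.5 m, d̄ = (0.70+0.00)/2 = 0.35, v̄ = (0.41+0.00)/2 = 0.205 → q = 2.5×0.35×0.205 = 0.1794 m³/s
Q = Σ q = 3.558 m³/s

3.56 m³/s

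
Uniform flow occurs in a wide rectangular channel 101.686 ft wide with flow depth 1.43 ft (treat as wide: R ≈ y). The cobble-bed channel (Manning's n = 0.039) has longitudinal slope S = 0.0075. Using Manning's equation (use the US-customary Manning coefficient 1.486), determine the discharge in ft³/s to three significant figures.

A = b·y = 101.686 × 1.43 = 145.4 ft²
Wide channel: R ≈ y = 1.43 ft
Q = (1.486/n)·A·R^(2/3)·S^(1/2) = (1.486/0.039) × 145.4 × 1.430^(2/3) × 0.0075^(1/2) = 609.0 ft³/s

609 ft³/s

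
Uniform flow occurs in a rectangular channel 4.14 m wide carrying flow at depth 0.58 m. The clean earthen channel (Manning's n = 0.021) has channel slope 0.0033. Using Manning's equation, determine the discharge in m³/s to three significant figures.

A = b·y = 4.14 × 0.58 = 2.401 m²
P = b + 2y = 4.14 + 2×0.58 = 5.300 m
R = A/P = 2.401/5.300 = 0.4531 m
Q = (1/n)·A·R^(2/3)·S^(1/2) = (1/0.021) × 2.401 × 0.4531^(2/3) × 0.0033^(1/2) = 3.875 m³/s

3.87 m³/s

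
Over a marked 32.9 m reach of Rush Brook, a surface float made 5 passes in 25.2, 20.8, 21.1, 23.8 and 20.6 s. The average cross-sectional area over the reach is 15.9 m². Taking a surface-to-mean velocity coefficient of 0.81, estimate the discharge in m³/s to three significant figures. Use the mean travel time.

19.0 m³/s

t̄ = (25.2 + 20.8 + 21.1 + 23.8 + 20.6) / 5 = 22.3 s
v_surface = L / t̄ = 32.9 / 22.3 = 1.475 m/s
v_mean = 0.81 × 1.475 = 1.195 m/s
Q = A × v_mean = 15.9 × 1.195 = 19.00 m³/s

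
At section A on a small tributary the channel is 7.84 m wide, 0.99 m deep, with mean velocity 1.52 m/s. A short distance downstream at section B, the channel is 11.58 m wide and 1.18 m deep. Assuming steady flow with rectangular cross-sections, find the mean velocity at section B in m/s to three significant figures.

0.863 m/s

Q = A₁V₁ = (7.84×0.99) × 1.52 = 11.80 m³/s
A₂ = 11.58 × 1.18 = 13.66 m²
V₂ = Q/A₂ = 11.80/13.66 = 0.8634 m/s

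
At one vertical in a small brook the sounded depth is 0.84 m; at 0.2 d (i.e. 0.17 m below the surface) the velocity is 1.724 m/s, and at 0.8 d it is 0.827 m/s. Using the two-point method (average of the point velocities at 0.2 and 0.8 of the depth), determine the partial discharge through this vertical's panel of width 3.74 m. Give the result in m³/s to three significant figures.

v̄ = (1.724 + 0.827) / 2 = 1.276 m/s
q = v̄ × d × w = 1.276 × 0.84 × 3.74 = 4.007 m³/s

4.01 m³/s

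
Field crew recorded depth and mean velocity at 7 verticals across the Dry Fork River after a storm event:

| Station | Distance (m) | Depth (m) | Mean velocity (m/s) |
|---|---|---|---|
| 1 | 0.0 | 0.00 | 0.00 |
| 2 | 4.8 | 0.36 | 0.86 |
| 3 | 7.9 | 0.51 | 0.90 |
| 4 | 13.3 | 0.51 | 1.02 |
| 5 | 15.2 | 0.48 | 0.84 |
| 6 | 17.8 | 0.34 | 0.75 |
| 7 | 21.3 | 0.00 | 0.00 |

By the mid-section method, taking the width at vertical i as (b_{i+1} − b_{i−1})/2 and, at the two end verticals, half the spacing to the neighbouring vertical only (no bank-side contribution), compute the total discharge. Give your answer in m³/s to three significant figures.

w_2 = (7.9 − 0.0)/2 = 3.95 m; q_2 = 0.86 × 0.36 × 3.95 = 1.223 m³/s
w_3 = (13.3 − 4.8)/2 = 4.25 m; q_3 = 0.90 × 0.51 × 4.25 = 1.951 m³/s
w_4 = (15.2 − 7.9)/2 = 3.65 m; q_4 = 1.02 × 0.51 × 3.65 = 1.899 m³/s
w_5 = (17.8 − 13.3)/2 = 2.25 m; q_5 = 0.84 × 0.48 × 2.25 = 0.9072 m³/s
w_6 = (21.3 − 15.2)/2 = 3.05 m; q_6 = 0.75 × 0.34 × 3.05 = 0.7778 m³/s
Stations 1, 7 contribute zero (depth or velocity is 0).
Q = Σ qᵢ = 6.757 m³/s

6.76 m³/s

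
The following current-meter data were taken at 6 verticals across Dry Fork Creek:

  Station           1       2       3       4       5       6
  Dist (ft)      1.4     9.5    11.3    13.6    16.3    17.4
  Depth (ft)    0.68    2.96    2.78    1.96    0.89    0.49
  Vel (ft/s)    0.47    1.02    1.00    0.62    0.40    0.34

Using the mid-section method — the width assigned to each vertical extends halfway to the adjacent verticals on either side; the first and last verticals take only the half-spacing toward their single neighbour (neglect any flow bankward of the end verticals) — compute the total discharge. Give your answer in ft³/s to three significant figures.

w_1 = (9.5 − 1.4)/2 = 4.05 ft; q_1 = 0.47 × 0.68 × 4.05 = 1.294 ft³/s
w_2 = (11.3 − 1.4)/2 = 4.95 ft; q_2 = 1.02 × 2.96 × 4.95 = 14.95 ft³/s
w_3 = (13.6 − 9.5)/2 = 2.05 ft; q_3 = 1.00 × 2.78 × 2.05 = 5.699 ft³/s
w_4 = (16.3 − 11.3)/2 = 2.5 ft; q_4 = 0.62 × 1.96 × 2.5 = 3.038 ft³/s
w_5 = (17.4 − 13.6)/2 = 1.9 ft; q_5 = 0.40 × 0.89 × 1.9 = 0.6764 ft³/s
w_6 = (17.4 − 16.3)/2 = 0.55 ft; q_6 = 0.34 × 0.49 × 0.55 = 0.09163 ft³/s
Q = Σ qᵢ = 25.74 ft³/s

25.7 ft³/s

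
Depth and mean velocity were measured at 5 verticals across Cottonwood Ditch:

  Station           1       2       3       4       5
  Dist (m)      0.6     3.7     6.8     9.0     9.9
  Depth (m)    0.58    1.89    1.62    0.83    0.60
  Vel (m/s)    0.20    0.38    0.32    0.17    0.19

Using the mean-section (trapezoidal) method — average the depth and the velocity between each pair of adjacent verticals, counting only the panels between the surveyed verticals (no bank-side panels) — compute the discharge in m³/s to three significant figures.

Panel 1-2: Δb = 3.1 m, d̄ = (0.58+1.89)/2 = 1.235, v̄ = (0.20+0.38)/2 = 0.29 → q = 3.1×1.235×0.29 = 1.110 m³/s
Panel 2-3: Δb = 3.1 m, d̄ = (1.89+1.62)/2 = 1.755, v̄ = (0.38+0.32)/2 = 0.35 → q = 3.1×1.755×0.35 = 1.904 m³/s
Panel 3-4: Δb = 2.2 m, d̄ = (1.62+0.83)/2 = 1.225, v̄ = (0.32+0.17)/2 = 0.245 → q = 2.2×1.225×0.245 = 0.6603 m³/s
Panel 4-5: Δb = 0.9 m, d̄ = (0.83+0.60)/2 = 0.715, v̄ = (0.17+0.19)/2 = 0.18 → q = 0.9×0.715×0.18 = 0.1158 m³/s
Q = Σ q = 3.791 m³/s

3.79 m³/s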